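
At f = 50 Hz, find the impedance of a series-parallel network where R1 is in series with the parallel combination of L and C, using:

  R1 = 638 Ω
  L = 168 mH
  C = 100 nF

Step 1 — Angular frequency: ω = 2π·f = 2π·50 = 314.2 rad/s.
Step 2 — Component impedances:
  R1: Z = R = 638 Ω
  L: Z = jωL = j·314.2·0.168 = 0 + j52.78 Ω
  C: Z = 1/(jωC) = -j/(ω·C) = 0 - j3.183e+04 Ω
Step 3 — Parallel branch: L || C = 1/(1/L + 1/C) = 0 + j52.87 Ω.
Step 4 — Series with R1: Z_total = R1 + (L || C) = 638 + j52.87 Ω = 640.2∠4.7° Ω.

Z = 638 + j52.87 Ω = 640.2∠4.7° Ω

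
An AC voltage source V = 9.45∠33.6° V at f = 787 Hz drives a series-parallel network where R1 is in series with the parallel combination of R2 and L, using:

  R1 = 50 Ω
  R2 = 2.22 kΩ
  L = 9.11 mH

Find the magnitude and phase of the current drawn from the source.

Step 1 — Angular frequency: ω = 2π·f = 2π·787 = 4945 rad/s.
Step 2 — Component impedances:
  R1: Z = R = 50 Ω
  R2: Z = R = 2220 Ω
  L: Z = jωL = j·4945·0.00911 = 0 + j45.05 Ω
Step 3 — Parallel branch: R2 || L = 1/(1/R2 + 1/L) = 0.9137 + j45.03 Ω.
Step 4 — Series with R1: Z_total = R1 + (R2 || L) = 50.91 + j45.03 Ω = 67.97∠41.5° Ω.
Step 5 — Source phasor: V = 9.45∠33.6° V = 7.871 + j5.23 V.
Step 6 — Ohm's law: I = V / Z_total = (7.871 + j5.23) / (50.91 + j45.03) = 0.1377 - j0.01909 A.
Step 7 — Convert to polar: |I| = 0.139 A, ∠I = -7.9°.

I = 0.139∠-7.9° A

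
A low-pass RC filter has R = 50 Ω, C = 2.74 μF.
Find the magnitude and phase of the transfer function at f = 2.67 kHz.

Step 1 — Angular frequency: ω = 2π·2670 = 1.678e+04 rad/s.
Step 2 — Transfer function: H(jω) = 1/(1 + jωRC).
Step 3 — Denominator: 1 + jωRC = 1 + j·1.678e+04·50·2.74e-06 = 1 + j2.298.
Step 4 — H = 0.1592 - j0.3658.
Step 5 — Magnitude: |H| = 0.399 (-8.0 dB); phase: φ = -66.5°.

|H| = 0.399 (-8.0 dB), φ = -66.5°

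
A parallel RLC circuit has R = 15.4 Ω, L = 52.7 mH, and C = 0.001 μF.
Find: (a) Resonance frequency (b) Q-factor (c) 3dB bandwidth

Step 1 — Resonance: ω₀ = 1/√(LC) = 1/√(0.0527·1e-09) = 1.378e+05 rad/s.
Step 2 — f₀ = ω₀/(2π) = 2.192e+04 Hz.
Step 3 — Parallel Q: Q = R/(ω₀L) = 15.4/(1.378e+05·0.0527) = 0.002121.
Step 4 — Bandwidth: Δω = ω₀/Q = 6.494e+07 rad/s; BW = Δω/(2π) = 1.033e+07 Hz.

(a) f₀ = 2.192e+04 Hz  (b) Q = 0.002121  (c) BW = 1.033e+07 Hz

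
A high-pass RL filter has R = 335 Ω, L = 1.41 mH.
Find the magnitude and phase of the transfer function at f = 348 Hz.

Step 1 — Angular frequency: ω = 2π·348 = 2187 rad/s.
Step 2 — Transfer function: H(jω) = jωL/(R + jωL).
Step 3 — Numerator jωL = j·3.083; denominator R + jωL = 335 + j3.083.
Step 4 — H = 8.469e-05 + j0.009202.
Step 5 — Magnitude: |H| = 0.009203 (-40.7 dB); phase: φ = 89.5°.

|H| = 0.009203 (-40.7 dB), φ = 89.5°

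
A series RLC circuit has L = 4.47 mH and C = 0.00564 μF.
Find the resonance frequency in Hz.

Step 1 — Resonance condition Im(Z)=0 gives ω₀ = 1/√(LC).
Step 2 — ω₀ = 1/√(0.00447·5.64e-09) = 1.992e+05 rad/s.
Step 3 — f₀ = ω₀/(2π) = 3.17e+04 Hz.

f₀ = 3.17e+04 Hz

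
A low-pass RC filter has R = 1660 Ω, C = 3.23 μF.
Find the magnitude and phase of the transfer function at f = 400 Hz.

Step 1 — Angular frequency: ω = 2π·400 = 2513 rad/s.
Step 2 — Transfer function: H(jω) = 1/(1 + jωRC).
Step 3 — Denominator: 1 + jωRC = 1 + j·2513·1660·3.23e-06 = 1 + j13.48.
Step 4 — H = 0.005477 - j0.0738.
Step 5 — Magnitude: |H| = 0.074 (-22.6 dB); phase: φ = -85.8°.

|H| = 0.074 (-22.6 dB), φ = -85.8°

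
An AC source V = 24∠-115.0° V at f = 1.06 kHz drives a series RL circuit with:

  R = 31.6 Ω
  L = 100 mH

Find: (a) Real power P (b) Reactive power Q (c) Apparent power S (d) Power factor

Step 1 — Angular frequency: ω = 2π·f = 2π·1060 = 6660 rad/s.
Step 2 — Component impedances:
  R: Z = R = 31.6 Ω
  L: Z = jωL = j·6660·0.1 = 0 + j666 Ω
Step 3 — Series combination: Z_total = R + L = 31.6 + j666 Ω = 666.8∠87.3° Ω.
Step 4 — Source phasor: V = 24∠-115.0° V = -10.14 - j21.75 V.
Step 5 — Current: I = V / Z = -0.03331 + j0.01365 A = 0.03599∠157.7° A.
Step 6 — Complex power: S = V·I* = 0.04094 + j0.8629 VA.
Step 7 — Real power: P = Re(S) = 0.04094 W.
Step 8 — Reactive power: Q = Im(S) = 0.8629 VAR.
Step 9 — Apparent power: |S| = 0.8639 VA.
Step 10 — Power factor: PF = P/|S| = 0.04739 (lagging).

(a) P = 0.04094 W  (b) Q = 0.8629 VAR  (c) S = 0.8639 VA  (d) PF = 0.04739 (lagging)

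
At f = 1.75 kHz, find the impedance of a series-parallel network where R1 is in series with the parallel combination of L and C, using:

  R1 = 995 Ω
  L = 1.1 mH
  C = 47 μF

Step 1 — Angular frequency: ω = 2π·f = 2π·1750 = 1.1e+04 rad/s.
Step 2 — Component impedances:
  R1: Z = R = 995 Ω
  L: Z = jωL = j·1.1e+04·0.0011 = 0 + j12.1 Ω
  C: Z = 1/(jωC) = -j/(ω·C) = 0 - j1.935 Ω
Step 3 — Parallel branch: L || C = 1/(1/L + 1/C) = 0 - j2.304 Ω.
Step 4 — Series with R1: Z_total = R1 + (L || C) = 995 - j2.304 Ω = 995∠-0.1° Ω.

Z = 995 - j2.304 Ω = 995∠-0.1° Ω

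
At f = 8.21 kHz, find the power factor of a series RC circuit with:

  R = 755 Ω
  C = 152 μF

Step 1 — Angular frequency: ω = 2π·f = 2π·8210 = 5.158e+04 rad/s.
Step 2 — Component impedances:
  R: Z = R = 755 Ω
  C: Z = 1/(jωC) = -j/(ω·C) = 0 - j0.1275 Ω
Step 3 — Series combination: Z_total = R + C = 755 - j0.1275 Ω = 755∠-0.0° Ω.
Step 4 — Power factor: PF = cos(φ) = Re(Z)/|Z| = 755/755 = 1.
Step 5 — Type: Im(Z) = -0.1275 ⇒ leading (phase φ = -0.0°).

PF = 1 (leading, φ = -0.0°)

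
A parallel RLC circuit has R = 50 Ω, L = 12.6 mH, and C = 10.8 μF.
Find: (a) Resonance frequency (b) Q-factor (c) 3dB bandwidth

Step 1 — Resonance: ω₀ = 1/√(LC) = 1/√(0.0126·1.08e-05) = 2711 rad/s.
Step 2 — f₀ = ω₀/(2π) = 431.4 Hz.
Step 3 — Parallel Q: Q = R/(ω₀L) = 50/(2711·0.0126) = 1.464.
Step 4 — Bandwidth: Δω = ω₀/Q = 1852 rad/s; BW = Δω/(2π) = 294.7 Hz.

(a) f₀ = 431.4 Hz  (b) Q = 1.464  (c) BW = 294.7 Hz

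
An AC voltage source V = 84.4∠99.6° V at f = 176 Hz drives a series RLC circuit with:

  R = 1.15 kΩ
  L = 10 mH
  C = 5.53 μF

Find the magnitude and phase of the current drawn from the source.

Step 1 — Angular frequency: ω = 2π·f = 2π·176 = 1106 rad/s.
Step 2 — Component impedances:
  R: Z = R = 1150 Ω
  L: Z = jωL = j·1106·0.01 = 0 + j11.06 Ω
  C: Z = 1/(jωC) = -j/(ω·C) = 0 - j163.5 Ω
Step 3 — Series combination: Z_total = R + L + C = 1150 - j152.5 Ω = 1160∠-7.6° Ω.
Step 4 — Source phasor: V = 84.4∠99.6° V = -14.08 + j83.22 V.
Step 5 — Ohm's law: I = V / Z_total = (-14.08 + j83.22) / (1150 - j152.5) = -0.02146 + j0.06952 A.
Step 6 — Convert to polar: |I| = 0.07275 A, ∠I = 107.2°.

I = 0.07275∠107.2° A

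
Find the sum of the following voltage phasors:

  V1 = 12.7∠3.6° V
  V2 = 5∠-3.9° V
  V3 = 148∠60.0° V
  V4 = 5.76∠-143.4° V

Step 1 — Convert each phasor to rectangular form:
  V1 = 12.7·(cos(3.6°) + j·sin(3.6°)) = 12.67 + j0.7974 V
  V2 = 5·(cos(-3.9°) + j·sin(-3.9°)) = 4.988 - j0.3401 V
  V3 = 148·(cos(60.0°) + j·sin(60.0°)) = 74 + j128.2 V
  V4 = 5.76·(cos(-143.4°) + j·sin(-143.4°)) = -4.624 - j3.434 V
Step 2 — Sum components: V_total = 87.04 + j125.2 V.
Step 3 — Convert to polar: |V_total| = 152.5 V, ∠V_total = 55.2°.

V_total = 152.5∠55.2° V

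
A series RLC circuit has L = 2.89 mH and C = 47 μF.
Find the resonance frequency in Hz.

Step 1 — Resonance condition Im(Z)=0 gives ω₀ = 1/√(LC).
Step 2 — ω₀ = 1/√(0.00289·4.7e-05) = 2713 rad/s.
Step 3 — f₀ = ω₀/(2π) = 431.8 Hz.

f₀ = 431.8 Hz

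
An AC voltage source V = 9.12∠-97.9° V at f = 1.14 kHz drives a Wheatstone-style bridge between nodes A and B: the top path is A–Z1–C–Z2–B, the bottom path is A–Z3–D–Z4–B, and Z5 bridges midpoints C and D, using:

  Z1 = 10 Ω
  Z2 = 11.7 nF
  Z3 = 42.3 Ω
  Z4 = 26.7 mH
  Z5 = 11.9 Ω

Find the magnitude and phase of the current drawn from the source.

Step 1 — Angular frequency: ω = 2π·f = 2π·1140 = 7163 rad/s.
Step 2 — Component impedances:
  Z1: Z = R = 10 Ω
  Z2: Z = 1/(jωC) = -j/(ω·C) = 0 - j1.193e+04 Ω
  Z3: Z = R = 42.3 Ω
  Z4: Z = jωL = j·7163·0.0267 = 0 + j191.2 Ω
  Z5: Z = R = 11.9 Ω
Step 3 — Bridge requires nodal analysis (the Z5 bridge couples midpoints C and D, so the two paths cannot be reduced to a simple series/parallel combination). Setting node B to ground and injecting 1 A at node A, the 3-node admittance system at A, C, D solves to V_A = Z_AB = 14.69 + j194.4 Ω = 194.9∠85.7° Ω.
Step 4 — Source phasor: V = 9.12∠-97.9° V = -1.253 - j9.033 V.
Step 5 — Ohm's law: I = V / Z_total = (-1.253 - j9.033) / (14.69 + j194.4) = -0.0467 + j0.00292 A.
Step 6 — Convert to polar: |I| = 0.04679 A, ∠I = 176.4°.

I = 0.04679∠176.4° A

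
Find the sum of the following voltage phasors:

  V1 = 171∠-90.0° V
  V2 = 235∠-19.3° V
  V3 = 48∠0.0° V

Step 1 — Convert each phasor to rectangular form:
  V1 = 171·(cos(-90.0°) + j·sin(-90.0°)) = 0 - j171 V
  V2 = 235·(cos(-19.3°) + j·sin(-19.3°)) = 221.8 - j77.67 V
  V3 = 48·(cos(0.0°) + j·sin(0.0°)) = 48 V
Step 2 — Sum components: V_total = 269.8 - j248.7 V.
Step 3 — Convert to polar: |V_total| = 366.9 V, ∠V_total = -42.7°.

V_total = 366.9∠-42.7° V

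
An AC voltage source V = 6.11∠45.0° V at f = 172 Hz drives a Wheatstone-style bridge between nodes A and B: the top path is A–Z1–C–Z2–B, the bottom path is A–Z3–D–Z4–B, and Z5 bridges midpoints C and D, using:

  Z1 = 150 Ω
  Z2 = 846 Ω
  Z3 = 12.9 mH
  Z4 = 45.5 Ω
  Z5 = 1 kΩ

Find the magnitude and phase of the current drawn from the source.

Step 1 — Angular frequency: ω = 2π·f = 2π·172 = 1081 rad/s.
Step 2 — Component impedances:
  Z1: Z = R = 150 Ω
  Z2: Z = R = 846 Ω
  Z3: Z = jωL = j·1081·0.0129 = 0 + j13.94 Ω
  Z4: Z = R = 45.5 Ω
  Z5: Z = R = 1000 Ω
Step 3 — Bridge requires nodal analysis (the Z5 bridge couples midpoints C and D, so the two paths cannot be reduced to a simple series/parallel combination). Setting node B to ground and injecting 1 A at node A, the 3-node admittance system at A, C, D solves to V_A = Z_AB = 43.76 + j12.88 Ω = 45.62∠16.4° Ω.
Step 4 — Source phasor: V = 6.11∠45.0° V = 4.32 + j4.32 V.
Step 5 — Ohm's law: I = V / Z_total = (4.32 + j4.32) / (43.76 + j12.88) = 0.1176 + j0.06413 A.
Step 6 — Convert to polar: |I| = 0.1339 A, ∠I = 28.6°.

I = 0.1339∠28.6° A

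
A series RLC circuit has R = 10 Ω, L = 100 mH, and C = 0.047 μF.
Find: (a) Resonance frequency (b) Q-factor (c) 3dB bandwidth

Step 1 — Resonance condition Im(Z)=0 gives ω₀ = 1/√(LC).
Step 2 — ω₀ = 1/√(0.1·4.7e-08) = 1.459e+04 rad/s.
Step 3 — f₀ = ω₀/(2π) = 2322 Hz.
Step 4 — Series Q: Q = ω₀L/R = 1.459e+04·0.1/10 = 145.9.
Step 5 — 3dB bandwidth: Δω = ω₀/Q = 100 rad/s; BW = Δω/(2π) = 15.92 Hz.

(a) f₀ = 2322 Hz  (b) Q = 145.9  (c) BW = 15.92 Hz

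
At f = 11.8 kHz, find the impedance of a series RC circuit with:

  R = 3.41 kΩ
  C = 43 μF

Step 1 — Angular frequency: ω = 2π·f = 2π·1.18e+04 = 7.414e+04 rad/s.
Step 2 — Component impedances:
  R: Z = R = 3410 Ω
  C: Z = 1/(jωC) = -j/(ω·C) = 0 - j0.3137 Ω
Step 3 — Series combination: Z_total = R + C = 3410 - j0.3137 Ω = 3410∠-0.0° Ω.

Z = 3410 - j0.3137 Ω = 3410∠-0.0° Ω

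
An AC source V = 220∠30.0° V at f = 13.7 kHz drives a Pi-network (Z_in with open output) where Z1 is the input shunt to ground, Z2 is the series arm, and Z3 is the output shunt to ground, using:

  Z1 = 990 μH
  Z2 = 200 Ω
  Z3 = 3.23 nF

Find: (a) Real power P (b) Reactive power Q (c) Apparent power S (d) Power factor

Step 1 — Angular frequency: ω = 2π·f = 2π·1.37e+04 = 8.608e+04 rad/s.
Step 2 — Component impedances:
  Z1: Z = jωL = j·8.608e+04·0.00099 = 0 + j85.22 Ω
  Z2: Z = R = 200 Ω
  Z3: Z = 1/(jωC) = -j/(ω·C) = 0 - j3597 Ω
Step 3 — With open output, the series arm Z2 and the output shunt Z3 appear in series to ground: Z2 + Z3 = 200 - j3597 Ω.
Step 4 — Parallel with input shunt Z1: Z_in = Z1 || (Z2 + Z3) = 0.1174 + j87.28 Ω = 87.28∠89.9° Ω.
Step 5 — Source phasor: V = 220∠30.0° V = 190.5 + j110 V.
Step 6 — Current: I = V / Z = 1.263 - j2.181 A = 2.521∠-59.9° A.
Step 7 — Complex power: S = V·I* = 0.746 + j554.5 VA.
Step 8 — Real power: P = Re(S) = 0.746 W.
Step 9 — Reactive power: Q = Im(S) = 554.5 VAR.
Step 10 — Apparent power: |S| = 554.5 VA.
Step 11 — Power factor: PF = P/|S| = 0.001345 (lagging).

(a) P = 0.746 W  (b) Q = 554.5 VAR  (c) S = 554.5 VA  (d) PF = 0.001345 (lagging)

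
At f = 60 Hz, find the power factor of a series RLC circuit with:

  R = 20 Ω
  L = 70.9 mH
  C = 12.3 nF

Step 1 — Angular frequency: ω = 2π·f = 2π·60 = 377 rad/s.
Step 2 — Component impedances:
  R: Z = R = 20 Ω
  L: Z = jωL = j·377·0.0709 = 0 + j26.73 Ω
  C: Z = 1/(jωC) = -j/(ω·C) = 0 - j2.157e+05 Ω
Step 3 — Series combination: Z_total = R + L + C = 20 - j2.156e+05 Ω = 2.156e+05∠-90.0° Ω.
Step 4 — Power factor: PF = cos(φ) = Re(Z)/|Z| = 20/2.1563e+05 = 9.275e-05.
Step 5 — Type: Im(Z) = -2.156e+05 ⇒ leading (phase φ = -90.0°).

PF = 9.275e-05 (leading, φ = -90.0°)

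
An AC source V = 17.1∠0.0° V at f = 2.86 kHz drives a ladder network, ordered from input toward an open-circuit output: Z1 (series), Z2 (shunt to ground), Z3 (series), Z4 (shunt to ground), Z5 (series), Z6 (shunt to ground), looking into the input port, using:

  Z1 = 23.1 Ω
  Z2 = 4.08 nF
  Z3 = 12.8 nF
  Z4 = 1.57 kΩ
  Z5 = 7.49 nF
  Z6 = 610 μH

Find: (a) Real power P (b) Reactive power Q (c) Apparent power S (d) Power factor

Step 1 — Angular frequency: ω = 2π·f = 2π·2860 = 1.797e+04 rad/s.
Step 2 — Component impedances:
  Z1: Z = R = 23.1 Ω
  Z2: Z = 1/(jωC) = -j/(ω·C) = 0 - j1.364e+04 Ω
  Z3: Z = 1/(jωC) = -j/(ω·C) = 0 - j4348 Ω
  Z4: Z = R = 1570 Ω
  Z5: Z = 1/(jωC) = -j/(ω·C) = 0 - j7430 Ω
  Z6: Z = jωL = j·1.797e+04·0.00061 = 0 + j10.96 Ω
Step 3 — Ladder network (open output): work backward from the far end, alternating series and parallel combinations. Z_in = 851.8 - j3544 Ω = 3645∠-76.5° Ω.
Step 4 — Source phasor: V = 17.1∠0.0° V = 17.1 V.
Step 5 — Current: I = V / Z = 0.001096 + j0.004561 A = 0.004691∠76.5° A.
Step 6 — Complex power: S = V·I* = 0.01874 - j0.07799 VA.
Step 7 — Real power: P = Re(S) = 0.01874 W.
Step 8 — Reactive power: Q = Im(S) = -0.07799 VAR.
Step 9 — Apparent power: |S| = 0.08021 VA.
Step 10 — Power factor: PF = P/|S| = 0.2337 (leading).

(a) P = 0.01874 W  (b) Q = -0.07799 VAR  (c) S = 0.08021 VA  (d) PF = 0.2337 (leading)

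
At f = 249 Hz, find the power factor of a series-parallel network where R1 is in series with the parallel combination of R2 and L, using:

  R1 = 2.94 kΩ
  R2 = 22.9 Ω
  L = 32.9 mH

Step 1 — Angular frequency: ω = 2π·f = 2π·249 = 1565 rad/s.
Step 2 — Component impedances:
  R1: Z = R = 2940 Ω
  R2: Z = R = 22.9 Ω
  L: Z = jωL = j·1565·0.0329 = 0 + j51.47 Ω
Step 3 — Parallel branch: R2 || L = 1/(1/R2 + 1/L) = 19.12 + j8.505 Ω.
Step 4 — Series with R1: Z_total = R1 + (R2 || L) = 2959 + j8.505 Ω = 2959∠0.2° Ω.
Step 5 — Power factor: PF = cos(φ) = Re(Z)/|Z| = 2959/2959 = 1.
Step 6 — Type: Im(Z) = 8.505 ⇒ lagging (phase φ = 0.2°).

PF = 1 (lagging, φ = 0.2°)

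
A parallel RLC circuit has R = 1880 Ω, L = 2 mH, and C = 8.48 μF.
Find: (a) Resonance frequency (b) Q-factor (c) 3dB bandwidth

Step 1 — Resonance: ω₀ = 1/√(LC) = 1/√(0.002·8.48e-06) = 7679 rad/s.
Step 2 — f₀ = ω₀/(2π) = 1222 Hz.
Step 3 — Parallel Q: Q = R/(ω₀L) = 1880/(7679·0.002) = 122.4.
Step 4 — Bandwidth: Δω = ω₀/Q = 62.73 rad/s; BW = Δω/(2π) = 9.983 Hz.

(a) f₀ = 1222 Hz  (b) Q = 122.4  (c) BW = 9.983 Hz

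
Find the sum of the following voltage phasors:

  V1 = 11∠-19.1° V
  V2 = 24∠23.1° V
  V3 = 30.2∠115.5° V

Step 1 — Convert each phasor to rectangular form:
  V1 = 11·(cos(-19.1°) + j·sin(-19.1°)) = 10.39 - j3.599 V
  V2 = 24·(cos(23.1°) + j·sin(23.1°)) = 22.08 + j9.416 V
  V3 = 30.2·(cos(115.5°) + j·sin(115.5°)) = -13 + j27.26 V
Step 2 — Sum components: V_total = 19.47 + j33.07 V.
Step 3 — Convert to polar: |V_total| = 38.38 V, ∠V_total = 59.5°.

V_total = 38.38∠59.5° V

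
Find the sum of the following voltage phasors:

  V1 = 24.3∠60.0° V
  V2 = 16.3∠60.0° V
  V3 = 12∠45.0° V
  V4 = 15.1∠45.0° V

Step 1 — Convert each phasor to rectangular form:
  V1 = 24.3·(cos(60.0°) + j·sin(60.0°)) = 12.15 + j21.04 V
  V2 = 16.3·(cos(60.0°) + j·sin(60.0°)) = 8.15 + j14.12 V
  V3 = 12·(cos(45.0°) + j·sin(45.0°)) = 8.485 + j8.485 V
  V4 = 15.1·(cos(45.0°) + j·sin(45.0°)) = 10.68 + j10.68 V
Step 2 — Sum components: V_total = 39.46 + j54.32 V.
Step 3 — Convert to polar: |V_total| = 67.14 V, ∠V_total = 54.0°.

V_total = 67.14∠54.0° V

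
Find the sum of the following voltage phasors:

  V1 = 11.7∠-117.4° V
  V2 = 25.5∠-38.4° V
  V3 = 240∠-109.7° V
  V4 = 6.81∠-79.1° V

Step 1 — Convert each phasor to rectangular form:
  V1 = 11.7·(cos(-117.4°) + j·sin(-117.4°)) = -5.384 - j10.39 V
  V2 = 25.5·(cos(-38.4°) + j·sin(-38.4°)) = 19.98 - j15.84 V
  V3 = 240·(cos(-109.7°) + j·sin(-109.7°)) = -80.9 - j226 V
  V4 = 6.81·(cos(-79.1°) + j·sin(-79.1°)) = 1.288 - j6.687 V
Step 2 — Sum components: V_total = -65.02 - j258.9 V.
Step 3 — Convert to polar: |V_total| = 266.9 V, ∠V_total = -104.1°.

V_total = 266.9∠-104.1° V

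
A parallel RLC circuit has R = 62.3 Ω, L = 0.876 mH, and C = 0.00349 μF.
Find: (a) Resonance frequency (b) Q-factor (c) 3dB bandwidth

Step 1 — Resonance: ω₀ = 1/√(LC) = 1/√(0.000876·3.49e-09) = 5.719e+05 rad/s.
Step 2 — f₀ = ω₀/(2π) = 9.102e+04 Hz.
Step 3 — Parallel Q: Q = R/(ω₀L) = 62.3/(5.719e+05·0.000876) = 0.1244.
Step 4 — Bandwidth: Δω = ω₀/Q = 4.599e+06 rad/s; BW = Δω/(2π) = 7.32e+05 Hz.

(a) f₀ = 9.102e+04 Hz  (b) Q = 0.1244  (c) BW = 7.32e+05 Hz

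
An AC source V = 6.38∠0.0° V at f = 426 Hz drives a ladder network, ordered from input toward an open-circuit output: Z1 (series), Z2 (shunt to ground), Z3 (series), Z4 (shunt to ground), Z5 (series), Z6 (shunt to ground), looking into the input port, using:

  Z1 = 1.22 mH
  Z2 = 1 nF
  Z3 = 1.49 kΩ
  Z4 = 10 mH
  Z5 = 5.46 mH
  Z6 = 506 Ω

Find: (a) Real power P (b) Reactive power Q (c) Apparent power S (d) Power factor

Step 1 — Angular frequency: ω = 2π·f = 2π·426 = 2677 rad/s.
Step 2 — Component impedances:
  Z1: Z = jωL = j·2677·0.00122 = 0 + j3.265 Ω
  Z2: Z = 1/(jωC) = -j/(ω·C) = 0 - j3.736e+05 Ω
  Z3: Z = R = 1490 Ω
  Z4: Z = jωL = j·2677·0.01 = 0 + j26.77 Ω
  Z5: Z = jωL = j·2677·0.00546 = 0 + j14.61 Ω
  Z6: Z = R = 506 Ω
Step 3 — Ladder network (open output): work backward from the far end, alternating series and parallel combinations. Z_in = 1492 + j23.96 Ω = 1492∠0.9° Ω.
Step 4 — Source phasor: V = 6.38∠0.0° V = 6.38 V.
Step 5 — Current: I = V / Z = 0.004276 - j6.87e-05 A = 0.004277∠-0.9° A.
Step 6 — Complex power: S = V·I* = 0.02728 + j0.0004383 VA.
Step 7 — Real power: P = Re(S) = 0.02728 W.
Step 8 — Reactive power: Q = Im(S) = 0.0004383 VAR.
Step 9 — Apparent power: |S| = 0.02729 VA.
Step 10 — Power factor: PF = P/|S| = 0.9999 (lagging).

(a) P = 0.02728 W  (b) Q = 0.0004383 VAR  (c) S = 0.02729 VA  (d) PF = 0.9999 (lagging)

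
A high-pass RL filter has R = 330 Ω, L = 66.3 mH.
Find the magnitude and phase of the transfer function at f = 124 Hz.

Step 1 — Angular frequency: ω = 2π·124 = 779.1 rad/s.
Step 2 — Transfer function: H(jω) = jωL/(R + jωL).
Step 3 — Numerator jωL = j·51.66; denominator R + jωL = 330 + j51.66.
Step 4 — H = 0.02392 + j0.1528.
Step 5 — Magnitude: |H| = 0.1546 (-16.2 dB); phase: φ = 81.1°.

|H| = 0.1546 (-16.2 dB), φ = 81.1°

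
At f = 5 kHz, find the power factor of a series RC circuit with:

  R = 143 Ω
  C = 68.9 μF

Step 1 — Angular frequency: ω = 2π·f = 2π·5000 = 3.142e+04 rad/s.
Step 2 — Component impedances:
  R: Z = R = 143 Ω
  C: Z = 1/(jωC) = -j/(ω·C) = 0 - j0.462 Ω
Step 3 — Series combination: Z_total = R + C = 143 - j0.462 Ω = 143∠-0.2° Ω.
Step 4 — Power factor: PF = cos(φ) = Re(Z)/|Z| = 143/143 = 1.
Step 5 — Type: Im(Z) = -0.462 ⇒ leading (phase φ = -0.2°).

PF = 1 (leading, φ = -0.2°)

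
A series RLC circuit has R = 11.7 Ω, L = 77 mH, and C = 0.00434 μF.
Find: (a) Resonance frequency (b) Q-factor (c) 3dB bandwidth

Step 1 — Resonance: ω₀ = 1/√(LC) = 1/√(0.077·4.34e-09) = 5.47e+04 rad/s.
Step 2 — f₀ = ω₀/(2π) = 8706 Hz.
Step 3 — Series Q: Q = ω₀L/R = 5.47e+04·0.077/11.7 = 360.
Step 4 — Bandwidth: Δω = ω₀/Q = 151.9 rad/s; BW = Δω/(2π) = 24.18 Hz.

(a) f₀ = 8706 Hz  (b) Q = 360  (c) BW = 24.18 Hz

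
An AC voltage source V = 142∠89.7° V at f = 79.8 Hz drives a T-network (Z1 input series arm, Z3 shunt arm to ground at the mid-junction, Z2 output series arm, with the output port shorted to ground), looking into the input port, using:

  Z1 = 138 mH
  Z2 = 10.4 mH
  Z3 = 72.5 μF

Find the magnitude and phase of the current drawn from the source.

Step 1 — Angular frequency: ω = 2π·f = 2π·79.8 = 501.4 rad/s.
Step 2 — Component impedances:
  Z1: Z = jωL = j·501.4·0.138 = 0 + j69.19 Ω
  Z2: Z = jωL = j·501.4·0.0104 = 0 + j5.215 Ω
  Z3: Z = 1/(jωC) = -j/(ω·C) = 0 - j27.51 Ω
Step 3 — With the output port shorted to ground, the output series arm Z2 runs from the junction to ground; the shunt arm Z3 also runs from the junction to ground. They appear in parallel: Z3 || Z2 = 0 + j6.434 Ω.
Step 4 — Series with input arm Z1: Z_in = Z1 + (Z3 || Z2) = 0 + j75.63 Ω = 75.63∠90.0° Ω.
Step 5 — Source phasor: V = 142∠89.7° V = 0.7435 + j142 V.
Step 6 — Ohm's law: I = V / Z_total = (0.7435 + j142) / (0 + j75.63) = 1.878 - j0.009831 A.
Step 7 — Convert to polar: |I| = 1.878 A, ∠I = -0.3°.

I = 1.878∠-0.3° A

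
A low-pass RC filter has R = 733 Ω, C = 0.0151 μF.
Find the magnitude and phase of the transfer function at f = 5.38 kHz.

Step 1 — Angular frequency: ω = 2π·5380 = 3.38e+04 rad/s.
Step 2 — Transfer function: H(jω) = 1/(1 + jωRC).
Step 3 — Denominator: 1 + jωRC = 1 + j·3.38e+04·733·1.51e-08 = 1 + j0.3741.
Step 4 — H = 0.8772 - j0.3282.
Step 5 — Magnitude: |H| = 0.9366 (-0.6 dB); phase: φ = -20.5°.

|H| = 0.9366 (-0.6 dB), φ = -20.5°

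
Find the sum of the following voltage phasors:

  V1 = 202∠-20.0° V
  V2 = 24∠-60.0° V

Step 1 — Convert each phasor to rectangular form:
  V1 = 202·(cos(-20.0°) + j·sin(-20.0°)) = 189.8 - j69.09 V
  V2 = 24·(cos(-60.0°) + j·sin(-60.0°)) = 12 - j20.78 V
Step 2 — Sum components: V_total = 201.8 - j89.87 V.
Step 3 — Convert to polar: |V_total| = 220.9 V, ∠V_total = -24.0°.

V_total = 220.9∠-24.0° V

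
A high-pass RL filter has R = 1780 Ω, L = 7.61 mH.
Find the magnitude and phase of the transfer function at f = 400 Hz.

Step 1 — Angular frequency: ω = 2π·400 = 2513 rad/s.
Step 2 — Transfer function: H(jω) = jωL/(R + jωL).
Step 3 — Numerator jωL = j·19.13; denominator R + jωL = 1780 + j19.13.
Step 4 — H = 0.0001154 + j0.01074.
Step 5 — Magnitude: |H| = 0.01074 (-39.4 dB); phase: φ = 89.4°.

|H| = 0.01074 (-39.4 dB), φ = 89.4°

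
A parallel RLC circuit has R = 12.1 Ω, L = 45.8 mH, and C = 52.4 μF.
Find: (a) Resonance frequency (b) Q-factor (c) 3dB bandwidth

Step 1 — Resonance: ω₀ = 1/√(LC) = 1/√(0.0458·5.24e-05) = 645.5 rad/s.
Step 2 — f₀ = ω₀/(2π) = 102.7 Hz.
Step 3 — Parallel Q: Q = R/(ω₀L) = 12.1/(645.5·0.0458) = 0.4093.
Step 4 — Bandwidth: Δω = ω₀/Q = 1577 rad/s; BW = Δω/(2π) = 251 Hz.

(a) f₀ = 102.7 Hz  (b) Q = 0.4093  (c) BW = 251 Hz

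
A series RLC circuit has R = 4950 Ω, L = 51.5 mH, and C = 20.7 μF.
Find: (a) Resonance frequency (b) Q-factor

Step 1 — Resonance condition Im(Z)=0 gives ω₀ = 1/√(LC).
Step 2 — ω₀ = 1/√(0.0515·2.07e-05) = 968.5 rad/s.
Step 3 — f₀ = ω₀/(2π) = 154.1 Hz.
Step 4 — Series Q: Q = ω₀L/R = 968.5·0.0515/4950 = 0.01008.

(a) f₀ = 154.1 Hz  (b) Q = 0.01008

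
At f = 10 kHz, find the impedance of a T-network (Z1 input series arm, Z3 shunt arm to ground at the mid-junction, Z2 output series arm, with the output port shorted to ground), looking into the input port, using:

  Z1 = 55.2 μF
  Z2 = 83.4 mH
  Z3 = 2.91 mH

Step 1 — Angular frequency: ω = 2π·f = 2π·1e+04 = 6.283e+04 rad/s.
Step 2 — Component impedances:
  Z1: Z = 1/(jωC) = -j/(ω·C) = 0 - j0.2883 Ω
  Z2: Z = jωL = j·6.283e+04·0.0834 = 0 + j5240 Ω
  Z3: Z = jωL = j·6.283e+04·0.00291 = 0 + j182.8 Ω
Step 3 — With the output port shorted to ground, the output series arm Z2 runs from the junction to ground; the shunt arm Z3 also runs from the junction to ground. They appear in parallel: Z3 || Z2 = 0 + j176.7 Ω.
Step 4 — Series with input arm Z1: Z_in = Z1 + (Z3 || Z2) = 0 + j176.4 Ω = 176.4∠90.0° Ω.

Z = 0 + j176.4 Ω = 176.4∠90.0° Ω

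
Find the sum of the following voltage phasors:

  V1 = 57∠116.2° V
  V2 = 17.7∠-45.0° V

Step 1 — Convert each phasor to rectangular form:
  V1 = 57·(cos(116.2°) + j·sin(116.2°)) = -25.17 + j51.14 V
  V2 = 17.7·(cos(-45.0°) + j·sin(-45.0°)) = 12.52 - j12.52 V
Step 2 — Sum components: V_total = -12.65 + j38.63 V.
Step 3 — Convert to polar: |V_total| = 40.65 V, ∠V_total = 108.1°.

V_total = 40.65∠108.1° V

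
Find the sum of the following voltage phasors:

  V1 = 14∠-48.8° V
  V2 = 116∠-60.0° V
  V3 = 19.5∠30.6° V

Step 1 — Convert each phasor to rectangular form:
  V1 = 14·(cos(-48.8°) + j·sin(-48.8°)) = 9.222 - j10.53 V
  V2 = 116·(cos(-60.0°) + j·sin(-60.0°)) = 58 - j100.5 V
  V3 = 19.5·(cos(30.6°) + j·sin(30.6°)) = 16.78 + j9.926 V
Step 2 — Sum components: V_total = 84.01 - j101.1 V.
Step 3 — Convert to polar: |V_total| = 131.4 V, ∠V_total = -50.3°.

V_total = 131.4∠-50.3° V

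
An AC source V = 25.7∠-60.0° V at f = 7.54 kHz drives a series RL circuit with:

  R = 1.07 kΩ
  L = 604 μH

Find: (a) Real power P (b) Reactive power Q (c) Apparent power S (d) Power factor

Step 1 — Angular frequency: ω = 2π·f = 2π·7540 = 4.738e+04 rad/s.
Step 2 — Component impedances:
  R: Z = R = 1070 Ω
  L: Z = jωL = j·4.738e+04·0.000604 = 0 + j28.61 Ω
Step 3 — Series combination: Z_total = R + L = 1070 + j28.61 Ω = 1070∠1.5° Ω.
Step 4 — Source phasor: V = 25.7∠-60.0° V = 12.85 - j22.26 V.
Step 5 — Current: I = V / Z = 0.01144 - j0.02111 A = 0.02401∠-61.5° A.
Step 6 — Complex power: S = V·I* = 0.6168 + j0.0165 VA.
Step 7 — Real power: P = Re(S) = 0.6168 W.
Step 8 — Reactive power: Q = Im(S) = 0.0165 VAR.
Step 9 — Apparent power: |S| = 0.6171 VA.
Step 10 — Power factor: PF = P/|S| = 0.9996 (lagging).

(a) P = 0.6168 W  (b) Q = 0.0165 VAR  (c) S = 0.6171 VA  (d) PF = 0.9996 (lagging)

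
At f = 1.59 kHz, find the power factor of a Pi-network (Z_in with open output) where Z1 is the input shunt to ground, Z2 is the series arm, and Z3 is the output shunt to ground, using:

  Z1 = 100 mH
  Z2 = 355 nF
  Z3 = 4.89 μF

Step 1 — Angular frequency: ω = 2π·f = 2π·1590 = 9990 rad/s.
Step 2 — Component impedances:
  Z1: Z = jωL = j·9990·0.1 = 0 + j999 Ω
  Z2: Z = 1/(jωC) = -j/(ω·C) = 0 - j282 Ω
  Z3: Z = 1/(jωC) = -j/(ω·C) = 0 - j20.47 Ω
Step 3 — With open output, the series arm Z2 and the output shunt Z3 appear in series to ground: Z2 + Z3 = 0 - j302.4 Ω.
Step 4 — Parallel with input shunt Z1: Z_in = Z1 || (Z2 + Z3) = 0 - j433.7 Ω = 433.7∠-90.0° Ω.
Step 5 — Power factor: PF = cos(φ) = Re(Z)/|Z| = 0/433.7 = 0.
Step 6 — Type: Im(Z) = -433.7 ⇒ leading (phase φ = -90.0°).

PF = 0 (leading, φ = -90.0°)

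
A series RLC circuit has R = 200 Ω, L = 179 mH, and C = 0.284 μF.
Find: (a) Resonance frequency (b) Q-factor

Step 1 — Resonance condition Im(Z)=0 gives ω₀ = 1/√(LC).
Step 2 — ω₀ = 1/√(0.179·2.84e-07) = 4435 rad/s.
Step 3 — f₀ = ω₀/(2π) = 705.9 Hz.
Step 4 — Series Q: Q = ω₀L/R = 4435·0.179/200 = 3.97.

(a) f₀ = 705.9 Hz  (b) Q = 3.97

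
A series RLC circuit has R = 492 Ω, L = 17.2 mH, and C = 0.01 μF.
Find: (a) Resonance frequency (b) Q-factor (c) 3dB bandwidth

Step 1 — Resonance condition Im(Z)=0 gives ω₀ = 1/√(LC).
Step 2 — ω₀ = 1/√(0.0172·1e-08) = 7.625e+04 rad/s.
Step 3 — f₀ = ω₀/(2π) = 1.214e+04 Hz.
Step 4 — Series Q: Q = ω₀L/R = 7.625e+04·0.0172/492 = 2.666.
Step 5 — 3dB bandwidth: Δω = ω₀/Q = 2.86e+04 rad/s; BW = Δω/(2π) = 4553 Hz.

(a) f₀ = 1.214e+04 Hz  (b) Q = 2.666  (c) BW = 4553 Hz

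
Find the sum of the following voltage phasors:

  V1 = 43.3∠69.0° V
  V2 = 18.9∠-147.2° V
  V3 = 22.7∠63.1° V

Step 1 — Convert each phasor to rectangular form:
  V1 = 43.3·(cos(69.0°) + j·sin(69.0°)) = 15.52 + j40.42 V
  V2 = 18.9·(cos(-147.2°) + j·sin(-147.2°)) = -15.89 - j10.24 V
  V3 = 22.7·(cos(63.1°) + j·sin(63.1°)) = 10.27 + j20.24 V
Step 2 — Sum components: V_total = 9.901 + j50.43 V.
Step 3 — Convert to polar: |V_total| = 51.39 V, ∠V_total = 78.9°.

V_total = 51.39∠78.9° V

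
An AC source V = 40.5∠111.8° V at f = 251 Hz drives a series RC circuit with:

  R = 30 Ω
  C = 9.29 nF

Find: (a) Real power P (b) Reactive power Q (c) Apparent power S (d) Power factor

Step 1 — Angular frequency: ω = 2π·f = 2π·251 = 1577 rad/s.
Step 2 — Component impedances:
  R: Z = R = 30 Ω
  C: Z = 1/(jωC) = -j/(ω·C) = 0 - j6.825e+04 Ω
Step 3 — Series combination: Z_total = R + C = 30 - j6.825e+04 Ω = 6.825e+04∠-90.0° Ω.
Step 4 — Source phasor: V = 40.5∠111.8° V = -15.04 + j37.6 V.
Step 5 — Current: I = V / Z = -0.000551 - j0.0002201 A = 0.0005934∠-158.2° A.
Step 6 — Complex power: S = V·I* = 1.056e-05 - j0.02403 VA.
Step 7 — Real power: P = Re(S) = 1.056e-05 W.
Step 8 — Reactive power: Q = Im(S) = -0.02403 VAR.
Step 9 — Apparent power: |S| = 0.02403 VA.
Step 10 — Power factor: PF = P/|S| = 0.0004395 (leading).

(a) P = 1.056e-05 W  (b) Q = -0.02403 VAR  (c) S = 0.02403 VA  (d) PF = 0.0004395 (leading)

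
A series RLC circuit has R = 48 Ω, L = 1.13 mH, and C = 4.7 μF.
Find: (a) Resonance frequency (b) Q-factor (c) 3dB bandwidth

Step 1 — Resonance: ω₀ = 1/√(LC) = 1/√(0.00113·4.7e-06) = 1.372e+04 rad/s.
Step 2 — f₀ = ω₀/(2π) = 2184 Hz.
Step 3 — Series Q: Q = ω₀L/R = 1.372e+04·0.00113/48 = 0.323.
Step 4 — Bandwidth: Δω = ω₀/Q = 4.248e+04 rad/s; BW = Δω/(2π) = 6761 Hz.

(a) f₀ = 2184 Hz  (b) Q = 0.323  (c) BW = 6761 Hz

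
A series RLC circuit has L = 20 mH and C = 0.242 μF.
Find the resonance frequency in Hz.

Step 1 — Resonance condition Im(Z)=0 gives ω₀ = 1/√(LC).
Step 2 — ω₀ = 1/√(0.02·2.42e-07) = 1.437e+04 rad/s.
Step 3 — f₀ = ω₀/(2π) = 2288 Hz.

f₀ = 2288 Hz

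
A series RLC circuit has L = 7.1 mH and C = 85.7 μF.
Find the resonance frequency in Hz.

Step 1 — Resonance condition Im(Z)=0 gives ω₀ = 1/√(LC).
Step 2 — ω₀ = 1/√(0.0071·8.57e-05) = 1282 rad/s.
Step 3 — f₀ = ω₀/(2π) = 204 Hz.

f₀ = 204 Hz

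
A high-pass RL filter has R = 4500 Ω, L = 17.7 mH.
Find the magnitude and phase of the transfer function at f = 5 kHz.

Step 1 — Angular frequency: ω = 2π·5000 = 3.142e+04 rad/s.
Step 2 — Transfer function: H(jω) = jωL/(R + jωL).
Step 3 — Numerator jωL = j·556.1; denominator R + jωL = 4500 + j556.1.
Step 4 — H = 0.01504 + j0.1217.
Step 5 — Magnitude: |H| = 0.1226 (-18.2 dB); phase: φ = 83.0°.

|H| = 0.1226 (-18.2 dB), φ = 83.0°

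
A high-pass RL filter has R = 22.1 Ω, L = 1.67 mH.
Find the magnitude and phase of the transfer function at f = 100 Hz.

Step 1 — Angular frequency: ω = 2π·100 = 628.3 rad/s.
Step 2 — Transfer function: H(jω) = jωL/(R + jωL).
Step 3 — Numerator jωL = j·1.049; denominator R + jωL = 22.1 + j1.049.
Step 4 — H = 0.002249 + j0.04737.
Step 5 — Magnitude: |H| = 0.04743 (-26.5 dB); phase: φ = 87.3°.

|H| = 0.04743 (-26.5 dB), φ = 87.3°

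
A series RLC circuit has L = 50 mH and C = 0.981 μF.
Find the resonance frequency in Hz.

Step 1 — Resonance condition Im(Z)=0 gives ω₀ = 1/√(LC).
Step 2 — ω₀ = 1/√(0.05·9.81e-07) = 4515 rad/s.
Step 3 — f₀ = ω₀/(2π) = 718.6 Hz.

f₀ = 718.6 Hz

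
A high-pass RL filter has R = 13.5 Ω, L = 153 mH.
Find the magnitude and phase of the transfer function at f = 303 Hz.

Step 1 — Angular frequency: ω = 2π·303 = 1904 rad/s.
Step 2 — Transfer function: H(jω) = jωL/(R + jωL).
Step 3 — Numerator jωL = j·291.3; denominator R + jωL = 13.5 + j291.3.
Step 4 — H = 0.9979 + j0.04625.
Step 5 — Magnitude: |H| = 0.9989 (-0.0 dB); phase: φ = 2.7°.

|H| = 0.9989 (-0.0 dB), φ = 2.7°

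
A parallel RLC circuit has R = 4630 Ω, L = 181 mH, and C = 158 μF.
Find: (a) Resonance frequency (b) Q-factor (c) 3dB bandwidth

Step 1 — Resonance: ω₀ = 1/√(LC) = 1/√(0.181·0.000158) = 187 rad/s.
Step 2 — f₀ = ω₀/(2π) = 29.76 Hz.
Step 3 — Parallel Q: Q = R/(ω₀L) = 4630/(187·0.181) = 136.8.
Step 4 — Bandwidth: Δω = ω₀/Q = 1.367 rad/s; BW = Δω/(2π) = 0.2176 Hz.

(a) f₀ = 29.76 Hz  (b) Q = 136.8  (c) BW = 0.2176 Hz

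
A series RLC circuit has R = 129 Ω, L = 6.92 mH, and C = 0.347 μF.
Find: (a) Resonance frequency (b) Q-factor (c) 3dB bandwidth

Step 1 — Resonance: ω₀ = 1/√(LC) = 1/√(0.00692·3.47e-07) = 2.041e+04 rad/s.
Step 2 — f₀ = ω₀/(2π) = 3248 Hz.
Step 3 — Series Q: Q = ω₀L/R = 2.041e+04·0.00692/129 = 1.095.
Step 4 — Bandwidth: Δω = ω₀/Q = 1.864e+04 rad/s; BW = Δω/(2π) = 2967 Hz.

(a) f₀ = 3248 Hz  (b) Q = 1.095  (c) BW = 2967 Hz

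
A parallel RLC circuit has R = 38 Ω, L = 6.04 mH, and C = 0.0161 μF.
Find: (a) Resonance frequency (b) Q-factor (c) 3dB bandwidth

Step 1 — Resonance: ω₀ = 1/√(LC) = 1/√(0.00604·1.61e-08) = 1.014e+05 rad/s.
Step 2 — f₀ = ω₀/(2π) = 1.614e+04 Hz.
Step 3 — Parallel Q: Q = R/(ω₀L) = 38/(1.014e+05·0.00604) = 0.06204.
Step 4 — Bandwidth: Δω = ω₀/Q = 1.635e+06 rad/s; BW = Δω/(2π) = 2.601e+05 Hz.

(a) f₀ = 1.614e+04 Hz  (b) Q = 0.06204  (c) BW = 2.601e+05 Hz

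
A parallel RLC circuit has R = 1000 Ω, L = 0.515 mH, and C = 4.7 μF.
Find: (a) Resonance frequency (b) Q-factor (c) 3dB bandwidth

Step 1 — Resonance: ω₀ = 1/√(LC) = 1/√(0.000515·4.7e-06) = 2.033e+04 rad/s.
Step 2 — f₀ = ω₀/(2π) = 3235 Hz.
Step 3 — Parallel Q: Q = R/(ω₀L) = 1000/(2.033e+04·0.000515) = 95.53.
Step 4 — Bandwidth: Δω = ω₀/Q = 212.8 rad/s; BW = Δω/(2π) = 33.86 Hz.

(a) f₀ = 3235 Hz  (b) Q = 95.53  (c) BW = 33.86 Hz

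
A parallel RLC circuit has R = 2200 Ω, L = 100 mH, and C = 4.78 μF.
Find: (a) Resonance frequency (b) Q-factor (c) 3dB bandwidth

Step 1 — Resonance: ω₀ = 1/√(LC) = 1/√(0.1·4.78e-06) = 1446 rad/s.
Step 2 — f₀ = ω₀/(2π) = 230.2 Hz.
Step 3 — Parallel Q: Q = R/(ω₀L) = 2200/(1446·0.1) = 15.21.
Step 4 — Bandwidth: Δω = ω₀/Q = 95.09 rad/s; BW = Δω/(2π) = 15.13 Hz.

(a) f₀ = 230.2 Hz  (b) Q = 15.21  (c) BW = 15.13 Hz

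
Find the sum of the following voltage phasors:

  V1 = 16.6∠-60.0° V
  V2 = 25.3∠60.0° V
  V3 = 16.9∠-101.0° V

Step 1 — Convert each phasor to rectangular form:
  V1 = 16.6·(cos(-60.0°) + j·sin(-60.0°)) = 8.3 - j14.38 V
  V2 = 25.3·(cos(60.0°) + j·sin(60.0°)) = 12.65 + j21.91 V
  V3 = 16.9·(cos(-101.0°) + j·sin(-101.0°)) = -3.225 - j16.59 V
Step 2 — Sum components: V_total = 17.73 - j9.055 V.
Step 3 — Convert to polar: |V_total| = 19.9 V, ∠V_total = -27.1°.

V_total = 19.9∠-27.1° V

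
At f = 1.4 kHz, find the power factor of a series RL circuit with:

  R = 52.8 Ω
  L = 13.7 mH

Step 1 — Angular frequency: ω = 2π·f = 2π·1400 = 8796 rad/s.
Step 2 — Component impedances:
  R: Z = R = 52.8 Ω
  L: Z = jωL = j·8796·0.0137 = 0 + j120.5 Ω
Step 3 — Series combination: Z_total = R + L = 52.8 + j120.5 Ω = 131.6∠66.3° Ω.
Step 4 — Power factor: PF = cos(φ) = Re(Z)/|Z| = 52.8/131.57 = 0.4013.
Step 5 — Type: Im(Z) = 120.5 ⇒ lagging (phase φ = 66.3°).

PF = 0.4013 (lagging, φ = 66.3°)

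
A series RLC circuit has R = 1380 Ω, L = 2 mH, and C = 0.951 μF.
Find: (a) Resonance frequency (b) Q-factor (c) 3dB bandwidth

Step 1 — Resonance: ω₀ = 1/√(LC) = 1/√(0.002·9.51e-07) = 2.293e+04 rad/s.
Step 2 — f₀ = ω₀/(2π) = 3649 Hz.
Step 3 — Series Q: Q = ω₀L/R = 2.293e+04·0.002/1380 = 0.03323.
Step 4 — Bandwidth: Δω = ω₀/Q = 6.9e+05 rad/s; BW = Δω/(2π) = 1.098e+05 Hz.

(a) f₀ = 3649 Hz  (b) Q = 0.03323  (c) BW = 1.098e+05 Hz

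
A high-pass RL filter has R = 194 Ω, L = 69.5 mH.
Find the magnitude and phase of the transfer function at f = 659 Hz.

Step 1 — Angular frequency: ω = 2π·659 = 4141 rad/s.
Step 2 — Transfer function: H(jω) = jωL/(R + jωL).
Step 3 — Numerator jωL = j·287.8; denominator R + jωL = 194 + j287.8.
Step 4 — H = 0.6875 + j0.4635.
Step 5 — Magnitude: |H| = 0.8292 (-1.6 dB); phase: φ = 34.0°.

|H| = 0.8292 (-1.6 dB), φ = 34.0°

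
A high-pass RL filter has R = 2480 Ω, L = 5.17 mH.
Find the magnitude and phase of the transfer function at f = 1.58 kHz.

Step 1 — Angular frequency: ω = 2π·1580 = 9927 rad/s.
Step 2 — Transfer function: H(jω) = jωL/(R + jωL).
Step 3 — Numerator jωL = j·51.32; denominator R + jωL = 2480 + j51.32.
Step 4 — H = 0.0004281 + j0.02069.
Step 5 — Magnitude: |H| = 0.02069 (-33.7 dB); phase: φ = 88.8°.

|H| = 0.02069 (-33.7 dB), φ = 88.8°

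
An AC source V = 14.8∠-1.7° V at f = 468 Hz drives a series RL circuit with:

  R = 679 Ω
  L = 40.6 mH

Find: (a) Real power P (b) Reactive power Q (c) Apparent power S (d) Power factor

Step 1 — Angular frequency: ω = 2π·f = 2π·468 = 2941 rad/s.
Step 2 — Component impedances:
  R: Z = R = 679 Ω
  L: Z = jωL = j·2941·0.0406 = 0 + j119.4 Ω
Step 3 — Series combination: Z_total = R + L = 679 + j119.4 Ω = 689.4∠10.0° Ω.
Step 4 — Source phasor: V = 14.8∠-1.7° V = 14.79 - j0.4391 V.
Step 5 — Current: I = V / Z = 0.02102 - j0.004343 A = 0.02147∠-11.7° A.
Step 6 — Complex power: S = V·I* = 0.3129 + j0.05502 VA.
Step 7 — Real power: P = Re(S) = 0.3129 W.
Step 8 — Reactive power: Q = Im(S) = 0.05502 VAR.
Step 9 — Apparent power: |S| = 0.3177 VA.
Step 10 — Power factor: PF = P/|S| = 0.9849 (lagging).

(a) P = 0.3129 W  (b) Q = 0.05502 VAR  (c) S = 0.3177 VA  (d) PF = 0.9849 (lagging)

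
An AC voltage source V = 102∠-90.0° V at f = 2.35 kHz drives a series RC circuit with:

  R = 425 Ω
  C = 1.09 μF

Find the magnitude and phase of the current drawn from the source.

Step 1 — Angular frequency: ω = 2π·f = 2π·2350 = 1.477e+04 rad/s.
Step 2 — Component impedances:
  R: Z = R = 425 Ω
  C: Z = 1/(jωC) = -j/(ω·C) = 0 - j62.13 Ω
Step 3 — Series combination: Z_total = R + C = 425 - j62.13 Ω = 429.5∠-8.3° Ω.
Step 4 — Source phasor: V = 102∠-90.0° V = 0 - j102 V.
Step 5 — Ohm's law: I = V / Z_total = (0 - j102) / (425 - j62.13) = 0.03435 - j0.235 A.
Step 6 — Convert to polar: |I| = 0.2375 A, ∠I = -81.7°.

I = 0.2375∠-81.7° A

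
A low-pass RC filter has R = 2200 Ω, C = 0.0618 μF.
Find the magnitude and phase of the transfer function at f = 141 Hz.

Step 1 — Angular frequency: ω = 2π·141 = 885.9 rad/s.
Step 2 — Transfer function: H(jω) = 1/(1 + jωRC).
Step 3 — Denominator: 1 + jωRC = 1 + j·885.9·2200·6.18e-08 = 1 + j0.1205.
Step 4 — H = 0.9857 - j0.1187.
Step 5 — Magnitude: |H| = 0.9928 (-0.1 dB); phase: φ = -6.9°.

|H| = 0.9928 (-0.1 dB), φ = -6.9°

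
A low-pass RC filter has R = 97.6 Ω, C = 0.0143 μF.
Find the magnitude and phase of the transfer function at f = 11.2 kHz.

Step 1 — Angular frequency: ω = 2π·1.12e+04 = 7.037e+04 rad/s.
Step 2 — Transfer function: H(jω) = 1/(1 + jωRC).
Step 3 — Denominator: 1 + jωRC = 1 + j·7.037e+04·97.6·1.43e-08 = 1 + j0.09822.
Step 4 — H = 0.9904 - j0.09728.
Step 5 — Magnitude: |H| = 0.9952 (-0.0 dB); phase: φ = -5.6°.

|H| = 0.9952 (-0.0 dB), φ = -5.6°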